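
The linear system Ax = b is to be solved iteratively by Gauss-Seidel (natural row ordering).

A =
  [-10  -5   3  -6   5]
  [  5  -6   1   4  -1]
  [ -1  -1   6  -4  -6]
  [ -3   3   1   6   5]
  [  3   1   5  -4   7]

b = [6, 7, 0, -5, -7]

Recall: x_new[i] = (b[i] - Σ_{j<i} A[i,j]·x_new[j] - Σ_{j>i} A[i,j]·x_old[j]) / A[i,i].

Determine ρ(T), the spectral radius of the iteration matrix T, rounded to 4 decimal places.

1.6193

Let D = diag(-10, -6, 6, 6, 7); L, U the strict triangles.
T_GS = -(D+L)⁻¹U: row 0 first, T[0,1] = -(-5)/(-10) = -0.5000; later rows by forward substitution.
  T[0,:] = [+0.0000  -0.5000  +0.3000  -0.6000  +0.5000]
  T[1,:] = [+0.0000  -0.4167  +0.4167  +0.1667  +0.2500]
  T[2,:] = [+0.0000  -0.1528  +0.1194  +0.5944  +1.1250]
  T[3,:] = [+0.0000  -0.0162  -0.0782  -0.4824  -0.8958]
  T[4,:] = [+0.0000  +0.3737  -0.3181  -0.4669  -1.5655]
|roots of det(T-λI)|: 1.6193, 0.5963, 0.1434, 0.1434, 0.0000.
spectral radius ρ = 1.6193; 1.6193 > 1: divergent.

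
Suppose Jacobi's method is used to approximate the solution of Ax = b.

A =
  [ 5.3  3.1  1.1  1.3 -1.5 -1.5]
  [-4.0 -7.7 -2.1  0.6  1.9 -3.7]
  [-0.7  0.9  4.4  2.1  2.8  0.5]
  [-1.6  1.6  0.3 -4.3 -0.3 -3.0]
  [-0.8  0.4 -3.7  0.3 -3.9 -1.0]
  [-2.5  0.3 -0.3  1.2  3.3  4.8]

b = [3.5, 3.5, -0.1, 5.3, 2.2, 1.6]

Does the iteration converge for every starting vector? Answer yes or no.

no

A = D + L + U where D = diag(5.3, -7.7, 4.4, -4.3, -3.9, 4.8).
Jacobi T = -D⁻¹(L+U): T[5,4] = -(3.3)/(4.8) = -0.6875; T[5,5] = 0.
  T[0,:] = [+0.0000 -0.5849 -0.2075 -0.2453 +0.2830 +0.2830]
  T[1,:] = [-0.5195 +0.0000 -0.2727 +0.0779 +0.2468 -0.4805]
  T[2,:] = [+0.1591 -0.2045 +0.0000 -0.4773 -0.6364 -0.1136]
  T[3,:] = [-0.3721 +0.3721 +0.0698 +0.0000 -0.0698 -0.6977]
  T[4,:] = [-0.2051 +0.1026 -0.9487 +0.0769 +0.0000 -0.2564]
  T[5,:] = [+0.5208 -0.0625 +0.0625 -0.2500 -0.6875 +0.0000]
eigenvalue magnitudes: 1.3041, 1.0229, 0.4145, 0.3377, 0.3377, 0.1639.
ρ(T) = max|λ| = 1.3041; 1.3041 > 1 ⇒ diverges.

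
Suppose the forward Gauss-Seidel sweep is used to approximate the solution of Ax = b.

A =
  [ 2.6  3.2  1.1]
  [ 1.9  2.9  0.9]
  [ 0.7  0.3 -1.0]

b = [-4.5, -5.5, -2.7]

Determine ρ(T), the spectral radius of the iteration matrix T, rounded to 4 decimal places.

A = D + L + U where D = diag(2.6, 2.9, -1).
GS T = -(D+L)⁻¹U: row 0 first, T[0,1] = -(3.2)/(2.6) = -1.2308; later rows by forward substitution.
  T[0,:] = [+0.0000 -1.2308 -0.4231]
  T[1,:] = [+0.0000 +0.8064 -0.0332]
  T[2,:] = [+0.0000 -0.6196 -0.3061]
eigenvalue magnitudes: 0.8245, 0.3243, 0.0000.
spectral radius ρ = 0.8245; 0.8245 < 1, so it converges for any x₀.

0.8245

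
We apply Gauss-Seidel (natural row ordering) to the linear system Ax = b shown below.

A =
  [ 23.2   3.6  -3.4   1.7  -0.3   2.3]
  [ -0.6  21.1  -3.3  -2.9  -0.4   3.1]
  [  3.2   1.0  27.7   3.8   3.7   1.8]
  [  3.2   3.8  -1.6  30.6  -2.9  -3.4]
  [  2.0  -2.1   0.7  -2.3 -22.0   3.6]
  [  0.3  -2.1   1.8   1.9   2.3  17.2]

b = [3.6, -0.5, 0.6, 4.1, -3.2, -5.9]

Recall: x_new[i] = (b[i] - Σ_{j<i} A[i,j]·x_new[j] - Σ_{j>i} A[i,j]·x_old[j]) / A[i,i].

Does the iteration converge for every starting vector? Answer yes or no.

yes

Diagonal D = diag(23.2, 21.1, 27.7, 30.6, -22, 17.2); L, U strict lower/upper.
Gauss-Seidel: T = -(D+L)⁻¹U, row 0 first, T[0,2] = -(-3.4)/(23.2) = +0.1466; later rows by forward substitution.
  T[0,:] = [+0.0000 -0.1552 +0.1466 -0.0733 +0.0129 -0.0991]
  T[1,:] = [+0.0000 -0.0044 +0.1606 +0.1354 +0.0193 -0.1497]
  T[2,:] = [+0.0000 +0.0181 -0.0227 -0.1336 -0.1358 -0.0481]
  T[3,:] = [+0.0000 +0.0177 -0.0365 -0.0161 +0.0839 +0.1376]
  T[4,:] = [+0.0000 -0.0150 +0.0011 -0.0221 -0.0138 +0.1530]
  T[5,:] = [+0.0000 +0.0003 +0.0233 +0.0365 +0.0089 -0.0472]
moduli |λ_i(T)| = 0.1685, 0.0610, 0.0610, 0.0379, 0.0379, 0.0000.
ρ = 0.1685; 0.1685 < 1, so it converges for any x₀.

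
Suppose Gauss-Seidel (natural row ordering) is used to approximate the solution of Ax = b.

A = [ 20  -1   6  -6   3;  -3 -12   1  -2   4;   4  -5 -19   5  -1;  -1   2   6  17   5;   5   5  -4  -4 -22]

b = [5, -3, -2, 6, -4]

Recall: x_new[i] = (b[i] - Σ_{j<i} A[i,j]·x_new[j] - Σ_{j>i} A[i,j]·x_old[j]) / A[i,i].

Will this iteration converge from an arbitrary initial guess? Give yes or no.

yes

Let D = diag(20, -12, -19, 17, -22); L, U the strict triangles.
T_GS = -(D+L)⁻¹U: row 0 first, T[0,2] = -(6)/(20) = -0.3000; later rows by forward substitution.
  T[0,:] = [+0.0000, +0.0500, -0.3000, +0.3000, -0.1500]
  T[1,:] = [+0.0000, -0.0125, +0.1583, -0.2417, +0.3708]
  T[2,:] = [+0.0000, +0.0138, -0.1048, +0.3899, -0.1818]
  T[3,:] = [+0.0000, -0.0005, +0.0007, -0.0915, -0.2824]
  T[4,:] = [+0.0000, +0.0061, -0.0133, -0.0410, +0.1346]
|eigenvalues of T|: 0.2058, 0.1633, 0.1633, 0.0134, 0.0000.
ρ = 0.2058; 0.2058 < 1, so it converges for any x₀.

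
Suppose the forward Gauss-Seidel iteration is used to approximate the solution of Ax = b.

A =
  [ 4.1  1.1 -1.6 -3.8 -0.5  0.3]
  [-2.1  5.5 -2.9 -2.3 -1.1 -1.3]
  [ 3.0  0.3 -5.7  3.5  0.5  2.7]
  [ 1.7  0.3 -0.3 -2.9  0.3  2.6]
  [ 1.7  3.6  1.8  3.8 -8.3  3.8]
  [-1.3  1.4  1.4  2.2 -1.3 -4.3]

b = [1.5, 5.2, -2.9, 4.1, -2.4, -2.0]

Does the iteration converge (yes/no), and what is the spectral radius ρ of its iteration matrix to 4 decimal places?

Diagonal D = diag(4.1, 5.5, -5.7, -2.9, -8.3, -4.3); L, U strict lower/upper.
T_GS = -(D+L)⁻¹U: row 0 first, T[0,5] = -(0.3)/(4.1) = -0.0732; later rows by forward substitution.
  T[0,:] = [+0.0000 -0.2683 +0.3902 +0.9268 +0.1220 -0.0732]
  T[1,:] = [+0.0000 -0.1024 +0.6763 +0.7721 +0.2466 +0.2084]
  T[2,:] = [+0.0000 -0.1466 +0.2410 +1.1425 +0.1649 +0.4461]
  T[3,:] = [+0.0000 -0.1527 +0.2738 +0.5050 +0.1834 +0.8291]
  T[4,:] = [+0.0000 -0.2011 +0.5509 +1.0037 +0.2516 +1.0096]
  T[5,:] = [+0.0000 -0.0173 +0.1542 +0.2981 +0.1148 +0.3542]
|roots of det(T-λI)|: 1.4432, 0.2717, 0.2717, 0.2509, 0.0465, 0.0000.
ρ = 1.4432; 1.4432 > 1, so it fails to converge.

no, ρ = 1.4432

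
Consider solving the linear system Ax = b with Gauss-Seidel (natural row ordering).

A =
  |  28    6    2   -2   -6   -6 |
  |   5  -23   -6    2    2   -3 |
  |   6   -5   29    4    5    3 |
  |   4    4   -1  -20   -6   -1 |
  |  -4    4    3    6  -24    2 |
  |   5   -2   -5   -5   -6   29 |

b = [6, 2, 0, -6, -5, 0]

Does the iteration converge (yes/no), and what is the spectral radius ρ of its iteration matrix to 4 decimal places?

Let D = diag(28, -23, 29, -20, -24, 29); L, U the strict triangles.
GS T = -(D+L)⁻¹U: row 0 first, T[0,5] = -(-6)/(28) = +0.2143; later rows by forward substitution.
  T[0,:] = [+0.0000, -0.2143, -0.0714, +0.0714, +0.2143, +0.2143]
  T[1,:] = [+0.0000, -0.0466, -0.2764, +0.1025, +0.1335, -0.0839]
  T[2,:] = [+0.0000, +0.0363, -0.0329, -0.1350, -0.1937, -0.1622]
  T[3,:] = [+0.0000, -0.0540, -0.0679, +0.0415, -0.2207, -0.0158]
  T[4,:] = [+0.0000, +0.0190, -0.0553, -0.0013, -0.0929, +0.0094]
  T[5,:] = [+0.0000, +0.0346, -0.0356, -0.0216, -0.1184, -0.0715]
moduli |λ_i(T)| = 0.2055, 0.1367, 0.1367, 0.0930, 0.0930, 0.0000.
ρ(T) = max|λ| = 0.2055; 0.2055 < 1, so it converges for any x₀.

yes, ρ = 0.2055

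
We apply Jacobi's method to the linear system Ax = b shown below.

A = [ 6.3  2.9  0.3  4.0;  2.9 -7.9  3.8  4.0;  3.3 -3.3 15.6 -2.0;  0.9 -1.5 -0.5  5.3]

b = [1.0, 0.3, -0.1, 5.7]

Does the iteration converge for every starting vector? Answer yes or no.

yes

Diagonal D = diag(6.3, -7.9, 15.6, 5.3); L, U strict lower/upper.
T_J = -D⁻¹(L+U): T[3,2] = -(-0.5)/(5.3) = +0.0943; T[3,3] = 0.
  T[0,:] = [+0.0000, -0.4603, -0.0476, -0.6349]
  T[1,:] = [+0.3671, +0.0000, +0.4810, +0.5063]
  T[2,:] = [-0.2115, +0.2115, +0.0000, +0.1282]
  T[3,:] = [-0.1698, +0.2830, +0.0943, +0.0000]
|eigenvalues of T|: 0.5856, 0.3785, 0.2419, 0.2419.
ρ = 0.5856; 0.5856 < 1: convergent.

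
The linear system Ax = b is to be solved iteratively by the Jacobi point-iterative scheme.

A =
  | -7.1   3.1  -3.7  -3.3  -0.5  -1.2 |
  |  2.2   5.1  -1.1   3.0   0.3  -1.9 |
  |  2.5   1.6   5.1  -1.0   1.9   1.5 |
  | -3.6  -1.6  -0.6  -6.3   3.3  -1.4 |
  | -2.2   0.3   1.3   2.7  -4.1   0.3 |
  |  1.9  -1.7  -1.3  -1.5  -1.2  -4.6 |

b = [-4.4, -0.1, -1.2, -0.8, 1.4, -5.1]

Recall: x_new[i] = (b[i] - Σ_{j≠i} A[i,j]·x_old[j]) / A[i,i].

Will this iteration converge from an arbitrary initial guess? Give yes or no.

no

Diagonal D = diag(-7.1, 5.1, 5.1, -6.3, -4.1, -4.6); L, U strict lower/upper.
T_J = -D⁻¹(L+U): T[1,4] = -(0.3)/(5.1) = -0.0588; T[1,1] = 0.
  T[0,:] = [+0.0000  +0.4366  -0.5211  -0.4648  -0.0704  -0.1690]
  T[1,:] = [-0.4314  +0.0000  +0.2157  -0.5882  -0.0588  +0.3725]
  T[2,:] = [-0.4902  -0.3137  +0.0000  +0.1961  -0.3725  -0.2941]
  T[3,:] = [-0.5714  -0.2540  -0.0952  +0.0000  +0.5238  -0.2222]
  T[4,:] = [-0.5366  +0.0732  +0.3171  +0.6585  +0.0000  +0.0732]
  T[5,:] = [+0.4130  -0.3696  -0.2826  -0.3261  -0.2609  +0.0000]
moduli |λ_i(T)| = 1.1546, 0.7586, 0.7586, 0.7134, 0.6663, 0.1820.
ρ = 1.1546; 1.1546 > 1, so it fails to converge.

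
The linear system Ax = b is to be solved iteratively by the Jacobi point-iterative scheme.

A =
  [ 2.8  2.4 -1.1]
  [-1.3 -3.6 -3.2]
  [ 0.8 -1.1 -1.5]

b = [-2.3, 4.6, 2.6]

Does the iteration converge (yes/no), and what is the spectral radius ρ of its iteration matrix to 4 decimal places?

Split A = D + L + U, D = diag(2.8, -3.6, -1.5).
Jacobi T = -D⁻¹(L+U): T[1,0] = -(-1.3)/(-3.6) = -0.3611; T[1,1] = 0.
  T[0,:] = [+0.0000  -0.8571  +0.3929]
  T[1,:] = [-0.3611  +0.0000  -0.8889]
  T[2,:] = [+0.5333  -0.7333  +0.0000]
|roots of det(T-λI)|: 1.2559, 0.6375, 0.6375.
ρ = 1.2559; 1.2559 > 1: divergent.

no, ρ = 1.2559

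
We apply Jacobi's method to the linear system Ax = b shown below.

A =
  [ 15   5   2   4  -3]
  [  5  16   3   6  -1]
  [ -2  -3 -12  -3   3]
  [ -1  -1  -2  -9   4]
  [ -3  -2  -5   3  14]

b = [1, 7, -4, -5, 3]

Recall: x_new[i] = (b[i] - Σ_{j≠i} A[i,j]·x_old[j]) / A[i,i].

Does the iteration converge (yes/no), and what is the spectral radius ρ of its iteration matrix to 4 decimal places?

Diagonal D = diag(15, 16, -12, -9, 14); L, U strict lower/upper.
T_J = -D⁻¹(L+U): T[0,3] = -(4)/(15) = -0.2667; T[0,0] = 0.
  T[0,:] = [+0.0000, -0.3333, -0.1333, -0.2667, +0.2000]
  T[1,:] = [-0.3125, +0.0000, -0.1875, -0.3750, +0.0625]
  T[2,:] = [-0.1667, -0.2500, +0.0000, -0.2500, +0.2500]
  T[3,:] = [-0.1111, -0.1111, -0.2222, +0.0000, +0.4444]
  T[4,:] = [+0.2143, +0.1429, +0.3571, -0.2143, +0.0000]
|roots of det(T-λI)|: 0.8293, 0.3740, 0.3518, 0.3518, 0.1640.
spectral radius ρ = 0.8293; 0.8293 < 1 ⇒ converges.

yes, ρ = 0.8293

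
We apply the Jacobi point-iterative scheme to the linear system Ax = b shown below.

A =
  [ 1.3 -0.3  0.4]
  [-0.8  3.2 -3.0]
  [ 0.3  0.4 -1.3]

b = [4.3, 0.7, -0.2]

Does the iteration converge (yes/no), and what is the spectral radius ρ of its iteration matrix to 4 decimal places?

yes, ρ = 0.5670

A = D + L + U where D = diag(1.3, 3.2, -1.3).
T_J = -D⁻¹(L+U): T[1,0] = -(-0.8)/(3.2) = +0.2500; T[1,1] = 0.
  T[0,:] = [+0.0000  +0.2308  -0.3077]
  T[1,:] = [+0.2500  +0.0000  +0.9375]
  T[2,:] = [+0.2308  +0.3077  +0.0000]
eigenvalue magnitudes: 0.5670, 0.4680, 0.0990.
spectral radius ρ = 0.5670; 0.5670 < 1: convergent.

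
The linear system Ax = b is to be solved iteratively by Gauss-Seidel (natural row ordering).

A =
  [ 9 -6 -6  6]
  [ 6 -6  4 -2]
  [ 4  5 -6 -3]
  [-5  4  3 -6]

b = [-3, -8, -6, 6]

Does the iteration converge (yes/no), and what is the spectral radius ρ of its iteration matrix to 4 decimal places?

no, ρ = 1.4223

Let D = diag(9, -6, -6, -6); L, U the strict triangles.
T_GS = -(D+L)⁻¹U: row 0 first, T[0,2] = -(-6)/(9) = +0.6667; later rows by forward substitution.
  T[0,:] = [+0.0000, +0.6667, +0.6667, -0.6667]
  T[1,:] = [+0.0000, +0.6667, +1.3333, -1.0000]
  T[2,:] = [+0.0000, +1.0000, +1.5556, -1.7778]
  T[3,:] = [+0.0000, +0.3889, +1.1111, -1.0000]
eigenvalue magnitudes: 1.4223, 0.3608, 0.3608, 0.0000.
spectral radius ρ = 1.4223; 1.4223 > 1 ⇒ diverges.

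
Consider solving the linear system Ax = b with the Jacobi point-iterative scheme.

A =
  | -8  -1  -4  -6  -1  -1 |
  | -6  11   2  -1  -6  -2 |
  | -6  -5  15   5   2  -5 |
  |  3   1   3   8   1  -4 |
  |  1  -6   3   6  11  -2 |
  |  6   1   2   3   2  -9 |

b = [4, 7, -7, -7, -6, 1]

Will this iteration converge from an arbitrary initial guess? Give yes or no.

no

Let D = diag(-8, 11, 15, 8, 11, -9); L, U the strict triangles.
T_J = -D⁻¹(L+U): T[1,5] = -(-2)/(11) = +0.1818; T[1,1] = 0.
  T[0,:] = [+0.0000  -0.1250  -0.5000  -0.7500  -0.1250  -0.1250]
  T[1,:] = [+0.5455  +0.0000  -0.1818  +0.0909  +0.5455  +0.1818]
  T[2,:] = [+0.4000  +0.3333  +0.0000  -0.3333  -0.1333  +0.3333]
  T[3,:] = [-0.3750  -0.1250  -0.3750  +0.0000  -0.1250  +0.5000]
  T[4,:] = [-0.0909  +0.5455  -0.2727  -0.5455  +0.0000  +0.1818]
  T[5,:] = [+0.6667  +0.1111  +0.2222  +0.3333  +0.2222  +0.0000]
eigenvalue magnitudes: 1.1622, 0.6105, 0.6105, 0.4921, 0.3755, 0.2789.
ρ = 1.1622; 1.1622 > 1: divergent.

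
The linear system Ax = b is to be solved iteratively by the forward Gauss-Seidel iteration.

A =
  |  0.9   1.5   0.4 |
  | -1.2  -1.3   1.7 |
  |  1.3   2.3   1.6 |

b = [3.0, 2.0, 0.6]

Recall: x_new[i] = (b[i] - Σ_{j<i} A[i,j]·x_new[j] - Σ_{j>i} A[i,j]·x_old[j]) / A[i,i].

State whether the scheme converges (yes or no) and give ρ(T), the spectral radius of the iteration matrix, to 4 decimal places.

no, ρ = 1.6459

Write A = D+L+U with D = diag(0.9, -1.3, 1.6).
GS T = -(D+L)⁻¹U: row 0 first, T[0,2] = -(0.4)/(0.9) = -0.4444; later rows by forward substitution.
  T[0,:] = [+0.0000 -1.6667 -0.4444]
  T[1,:] = [+0.0000 +1.5385 +1.7179]
  T[2,:] = [+0.0000 -0.8574 -2.1084]
|λ(T)| sorted: 1.6459, 1.0759, 0.0000.
spectral radius ρ = 1.6459; 1.6459 > 1 ⇒ diverges.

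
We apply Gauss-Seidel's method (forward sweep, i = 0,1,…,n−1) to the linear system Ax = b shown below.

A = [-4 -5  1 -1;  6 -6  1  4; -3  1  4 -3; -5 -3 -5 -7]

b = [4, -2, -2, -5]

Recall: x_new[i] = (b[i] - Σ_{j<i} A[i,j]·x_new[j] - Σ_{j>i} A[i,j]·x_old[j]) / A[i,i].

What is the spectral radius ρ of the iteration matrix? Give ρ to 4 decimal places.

1.4782

Let D = diag(-4, -6, 4, -7); L, U the strict triangles.
T_GS = -(D+L)⁻¹U: row 0 first, T[0,2] = -(1)/(-4) = +0.2500; later rows by forward substitution.
  T[0,:] = [+0.0000, -1.2500, +0.2500, -0.2500]
  T[1,:] = [+0.0000, -1.2500, +0.4167, +0.4167]
  T[2,:] = [+0.0000, -0.6250, +0.0833, +0.4583]
  T[3,:] = [+0.0000, +1.8750, -0.4167, -0.3274]
eigenvalue magnitudes: 1.4782, 0.2828, 0.2670, 0.0000.
ρ = 1.4782; 1.4782 > 1, so it fails to converge.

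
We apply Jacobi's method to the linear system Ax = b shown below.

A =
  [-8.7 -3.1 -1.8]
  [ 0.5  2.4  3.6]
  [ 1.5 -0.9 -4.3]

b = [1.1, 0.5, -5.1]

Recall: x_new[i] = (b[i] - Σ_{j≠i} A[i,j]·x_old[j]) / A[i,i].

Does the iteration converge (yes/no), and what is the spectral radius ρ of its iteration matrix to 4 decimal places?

yes, ρ = 0.7445

Diagonal D = diag(-8.7, 2.4, -4.3); L, U strict lower/upper.
T_J = -D⁻¹(L+U): T[1,0] = -(0.5)/(2.4) = -0.2083; T[1,1] = 0.
  T[0,:] = [+0.0000  -0.3563  -0.2069]
  T[1,:] = [-0.2083  +0.0000  -1.5000]
  T[2,:] = [+0.3488  -0.2093  +0.0000]
moduli |λ_i(T)| = 0.7445, 0.4882, 0.4882.
spectral radius ρ = 0.7445; 0.7445 < 1: convergent.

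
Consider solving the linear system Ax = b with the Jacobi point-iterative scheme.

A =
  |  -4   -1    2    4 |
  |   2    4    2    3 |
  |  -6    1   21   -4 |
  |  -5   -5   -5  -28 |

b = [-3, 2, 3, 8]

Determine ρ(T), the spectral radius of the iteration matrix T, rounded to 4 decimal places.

0.5510

Split A = D + L + U, D = diag(-4, 4, 21, -28).
Jacobi: T = -D⁻¹(L+U), T[0,1] = -(-1)/(-4) = -0.2500; T[0,0] = 0.
  T[0,:] = [+0.0000, -0.2500, +0.5000, +1.0000]
  T[1,:] = [-0.5000, +0.0000, -0.5000, -0.7500]
  T[2,:] = [+0.2857, -0.0476, +0.0000, +0.1905]
  T[3,:] = [-0.1786, -0.1786, -0.1786, +0.0000]
|eigenvalues of T|: 0.5510, 0.2579, 0.2272, 0.0658.
ρ = 0.5510; 0.5510 < 1 ⇒ converges.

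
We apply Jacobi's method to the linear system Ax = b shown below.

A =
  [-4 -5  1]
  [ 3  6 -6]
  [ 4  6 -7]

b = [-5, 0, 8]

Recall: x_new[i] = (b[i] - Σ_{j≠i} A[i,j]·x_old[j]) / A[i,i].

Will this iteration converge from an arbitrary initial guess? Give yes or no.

A = D + L + U where D = diag(-4, 6, -7).
T_J = -D⁻¹(L+U): T[0,1] = -(-5)/(-4) = -1.2500; T[0,0] = 0.
  T[0,:] = [+0.0000 -1.2500 +0.2500]
  T[1,:] = [-0.5000 +0.0000 +1.0000]
  T[2,:] = [+0.5714 +0.8571 +0.0000]
eigenvalue magnitudes: 1.4769, 0.7458, 0.7458.
spectral radius ρ = 1.4769; 1.4769 > 1: divergent.

no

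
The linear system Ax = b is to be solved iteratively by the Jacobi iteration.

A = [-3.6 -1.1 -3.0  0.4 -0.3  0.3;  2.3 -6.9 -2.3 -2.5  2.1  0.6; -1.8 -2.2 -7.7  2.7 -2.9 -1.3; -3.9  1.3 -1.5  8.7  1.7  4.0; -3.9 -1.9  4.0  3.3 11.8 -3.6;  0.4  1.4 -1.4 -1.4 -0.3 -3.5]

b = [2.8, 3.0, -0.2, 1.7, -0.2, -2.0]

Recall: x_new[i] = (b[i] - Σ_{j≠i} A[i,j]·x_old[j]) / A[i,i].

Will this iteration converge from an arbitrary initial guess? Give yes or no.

A = D + L + U where D = diag(-3.6, -6.9, -7.7, 8.7, 11.8, -3.5).
Jacobi: T = -D⁻¹(L+U), T[1,0] = -(2.3)/(-6.9) = +0.3333; T[1,1] = 0.
  T[0,:] = [+0.0000 -0.3056 -0.8333 +0.1111 -0.0833 +0.0833]
  T[1,:] = [+0.3333 +0.0000 -0.3333 -0.3623 +0.3043 +0.0870]
  T[2,:] = [-0.2338 -0.2857 +0.0000 +0.3506 -0.3766 -0.1688]
  T[3,:] = [+0.4483 -0.1494 +0.1724 +0.0000 -0.1954 -0.4598]
  T[4,:] = [+0.3305 +0.1610 -0.3390 -0.2797 +0.0000 +0.3051]
  T[5,:] = [+0.1143 +0.4000 -0.4000 -0.4000 -0.0857 +0.0000]
moduli |λ_i(T)| = 1.1213, 0.4181, 0.4181, 0.3739, 0.3739, 0.2397.
ρ(T) = max|λ| = 1.1213; 1.1213 > 1: divergent.

no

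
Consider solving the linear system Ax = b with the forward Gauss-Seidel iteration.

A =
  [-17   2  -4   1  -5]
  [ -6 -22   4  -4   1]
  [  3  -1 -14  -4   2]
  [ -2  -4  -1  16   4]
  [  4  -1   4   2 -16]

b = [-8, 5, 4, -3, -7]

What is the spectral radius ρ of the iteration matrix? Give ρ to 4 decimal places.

A = D + L + U where D = diag(-17, -22, -14, 16, -16).
T_GS = -(D+L)⁻¹U: row 0 first, T[0,1] = -(2)/(-17) = +0.1176; later rows by forward substitution.
  T[0,:] = [+0.0000, +0.1176, -0.2353, +0.0588, -0.2941]
  T[1,:] = [+0.0000, -0.0321, +0.2460, -0.1979, +0.1257]
  T[2,:] = [+0.0000, +0.0275, -0.0680, -0.2590, +0.0709]
  T[3,:] = [+0.0000, +0.0084, +0.0278, -0.0583, -0.2509]
  T[4,:] = [+0.0000, +0.0393, -0.0877, -0.0450, -0.0950]
moduli |λ_i(T)| = 0.2714, 0.1509, 0.1509, 0.0618, 0.0000.
ρ(T) = max|λ| = 0.2714; 0.2714 < 1, so it converges for any x₀.

0.2714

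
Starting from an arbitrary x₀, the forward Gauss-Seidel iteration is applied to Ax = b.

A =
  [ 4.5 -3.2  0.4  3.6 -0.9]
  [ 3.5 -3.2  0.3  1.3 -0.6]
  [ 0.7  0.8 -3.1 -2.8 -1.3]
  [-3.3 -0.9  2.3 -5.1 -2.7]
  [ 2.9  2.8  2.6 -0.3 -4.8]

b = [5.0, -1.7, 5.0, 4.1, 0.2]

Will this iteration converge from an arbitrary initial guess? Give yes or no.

no

Split A = D + L + U, D = diag(4.5, -3.2, -3.1, -5.1, -4.8).
T_GS = -(D+L)⁻¹U: row 0 first, T[0,4] = -(-0.9)/(4.5) = +0.2000; later rows by forward substitution.
  T[0,:] = [+0.0000 +0.7111 -0.0889 -0.8000 +0.2000]
  T[1,:] = [+0.0000 +0.7778 -0.0035 -0.4687 +0.0312]
  T[2,:] = [+0.0000 +0.3613 -0.0210 -1.2048 -0.3661]
  T[3,:] = [+0.0000 -0.4345 +0.0487 +0.0570 -0.8295]
  T[4,:] = [+0.0000 +1.1062 -0.0701 -1.4130 -0.0074]
|eigenvalues of T|: 1.5067, 1.0099, 0.2611, 0.0485, 0.0000.
ρ = 1.5067; 1.5067 > 1: divergent.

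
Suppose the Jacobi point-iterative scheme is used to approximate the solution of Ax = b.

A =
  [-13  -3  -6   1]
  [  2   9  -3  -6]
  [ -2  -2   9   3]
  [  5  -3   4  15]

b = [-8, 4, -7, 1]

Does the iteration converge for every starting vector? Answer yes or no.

yes

Diagonal D = diag(-13, 9, 9, 15); L, U strict lower/upper.
Jacobi T = -D⁻¹(L+U): T[3,0] = -(5)/(15) = -0.3333; T[3,3] = 0.
  T[0,:] = [+0.0000  -0.2308  -0.4615  +0.0769]
  T[1,:] = [-0.2222  +0.0000  +0.3333  +0.6667]
  T[2,:] = [+0.2222  +0.2222  +0.0000  -0.3333]
  T[3,:] = [-0.3333  +0.2000  -0.2667  +0.0000]
eigenvalue magnitudes: 0.6293, 0.4673, 0.3178, 0.3178.
ρ = 0.6293; 0.6293 < 1: convergent.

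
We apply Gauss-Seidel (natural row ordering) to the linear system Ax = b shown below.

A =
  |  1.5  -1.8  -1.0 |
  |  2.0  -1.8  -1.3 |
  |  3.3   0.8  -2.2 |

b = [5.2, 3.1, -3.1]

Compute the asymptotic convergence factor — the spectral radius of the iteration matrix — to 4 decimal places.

1.4327

A = D + L + U where D = diag(1.5, -1.8, -2.2).
Gauss-Seidel: T = -(D+L)⁻¹U, row 0 first, T[0,1] = -(-1.8)/(1.5) = +1.2000; later rows by forward substitution.
  T[0,:] = [+0.0000, +1.2000, +0.6667]
  T[1,:] = [+0.0000, +1.3333, +0.0185]
  T[2,:] = [+0.0000, +2.2848, +1.0067]
|eigenvalues of T|: 1.4327, 0.9074, 0.0000.
ρ(T) = max|λ| = 1.4327; 1.4327 > 1, so it fails to converge.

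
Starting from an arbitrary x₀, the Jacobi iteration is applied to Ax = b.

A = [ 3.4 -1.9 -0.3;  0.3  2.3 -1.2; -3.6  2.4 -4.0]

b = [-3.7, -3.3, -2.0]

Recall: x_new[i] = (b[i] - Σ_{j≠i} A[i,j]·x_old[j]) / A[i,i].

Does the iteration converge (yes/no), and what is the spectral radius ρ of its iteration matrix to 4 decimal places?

yes, ρ = 0.7284

Write A = D+L+U with D = diag(3.4, 2.3, -4).
Jacobi T = -D⁻¹(L+U): T[2,1] = -(2.4)/(-4) = +0.6000; T[2,2] = 0.
  T[0,:] = [+0.0000  +0.5588  +0.0882]
  T[1,:] = [-0.1304  +0.0000  +0.5217]
  T[2,:] = [-0.9000  +0.6000  +0.0000]
eigenvalue magnitudes: 0.7284, 0.6081, 0.6081.
ρ = 0.7284; 0.7284 < 1 ⇒ converges.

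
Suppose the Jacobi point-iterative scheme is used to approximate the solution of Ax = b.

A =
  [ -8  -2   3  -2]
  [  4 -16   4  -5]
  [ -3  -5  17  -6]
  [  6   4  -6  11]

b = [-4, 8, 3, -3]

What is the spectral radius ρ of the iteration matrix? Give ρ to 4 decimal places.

A = D + L + U where D = diag(-8, -16, 17, 11).
Jacobi: T = -D⁻¹(L+U), T[0,3] = -(-2)/(-8) = -0.2500; T[0,0] = 0.
  T[0,:] = [+0.0000, -0.2500, +0.3750, -0.2500]
  T[1,:] = [+0.2500, +0.0000, +0.2500, -0.3125]
  T[2,:] = [+0.1765, +0.2941, +0.0000, +0.3529]
  T[3,:] = [-0.5455, -0.3636, +0.5455, +0.0000]
|λ(T)| sorted: 0.8657, 0.3712, 0.3712, 0.1240.
spectral radius ρ = 0.8657; 0.8657 < 1, so it converges for any x₀.

0.8657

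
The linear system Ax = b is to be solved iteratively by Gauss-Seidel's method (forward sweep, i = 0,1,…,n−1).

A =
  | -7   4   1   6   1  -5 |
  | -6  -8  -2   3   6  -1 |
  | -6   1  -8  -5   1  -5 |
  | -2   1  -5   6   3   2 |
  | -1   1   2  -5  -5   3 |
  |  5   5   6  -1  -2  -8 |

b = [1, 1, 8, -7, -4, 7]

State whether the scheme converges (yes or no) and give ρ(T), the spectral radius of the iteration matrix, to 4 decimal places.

Diagonal D = diag(-7, -8, -8, 6, -5, -8); L, U strict lower/upper.
GS T = -(D+L)⁻¹U: row 0 first, T[0,3] = -(6)/(-7) = +0.8571; later rows by forward substitution.
  T[0,:] = [+0.0000, +0.5714, +0.1429, +0.8571, +0.1429, -0.7143]
  T[1,:] = [+0.0000, -0.4286, -0.3571, -0.2679, +0.6429, +0.4107]
  T[2,:] = [+0.0000, -0.4821, -0.1518, -1.3013, +0.0982, -0.0379]
  T[3,:] = [+0.0000, -0.1399, -0.0193, -0.7541, -0.4777, -0.6715]
  T[4,:] = [+0.0000, -0.2530, -0.1414, +0.0086, +0.6170, +1.4813]
  T[5,:] = [+0.0000, -0.1916, -0.2100, -0.5156, +0.4702, -0.5046]
moduli |λ_i(T)| = 1.4392, 0.9492, 0.6714, 0.1688, 0.1081, 0.0000.
spectral radius ρ = 1.4392; 1.4392 > 1, so it fails to converge.

no, ρ = 1.4392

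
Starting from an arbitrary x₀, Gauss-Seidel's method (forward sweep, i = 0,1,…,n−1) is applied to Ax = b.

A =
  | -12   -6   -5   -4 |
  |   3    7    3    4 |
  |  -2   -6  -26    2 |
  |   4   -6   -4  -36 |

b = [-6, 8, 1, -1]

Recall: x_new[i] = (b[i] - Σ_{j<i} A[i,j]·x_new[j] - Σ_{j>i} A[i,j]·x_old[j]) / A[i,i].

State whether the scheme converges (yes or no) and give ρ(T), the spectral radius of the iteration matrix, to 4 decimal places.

yes, ρ = 0.3711

Write A = D+L+U with D = diag(-12, 7, -26, -36).
Gauss-Seidel: T = -(D+L)⁻¹U, row 0 first, T[0,2] = -(-5)/(-12) = -0.4167; later rows by forward substitution.
  T[0,:] = [+0.0000 -0.5000 -0.4167 -0.3333]
  T[1,:] = [+0.0000 +0.2143 -0.2500 -0.4286]
  T[2,:] = [+0.0000 -0.0110 +0.0897 +0.2015]
  T[3,:] = [+0.0000 -0.0900 -0.0146 +0.0120]
moduli |λ_i(T)| = 0.3711, 0.0702, 0.0702, 0.0000.
spectral radius ρ = 0.3711; 0.3711 < 1 ⇒ converges.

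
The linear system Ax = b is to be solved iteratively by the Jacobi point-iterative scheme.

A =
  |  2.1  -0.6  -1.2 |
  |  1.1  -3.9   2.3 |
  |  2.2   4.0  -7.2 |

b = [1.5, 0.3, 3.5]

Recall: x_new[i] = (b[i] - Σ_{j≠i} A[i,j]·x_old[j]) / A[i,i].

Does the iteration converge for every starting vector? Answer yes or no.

yes

Diagonal D = diag(2.1, -3.9, -7.2); L, U strict lower/upper.
T_J = -D⁻¹(L+U): T[1,0] = -(1.1)/(-3.9) = +0.2821; T[1,1] = 0.
  T[0,:] = [+0.0000 +0.2857 +0.5714]
  T[1,:] = [+0.2821 +0.0000 +0.5897]
  T[2,:] = [+0.3056 +0.5556 +0.0000]
|eigenvalues of T|: 0.8638, 0.5844, 0.2794.
spectral radius ρ = 0.8638; 0.8638 < 1 ⇒ converges.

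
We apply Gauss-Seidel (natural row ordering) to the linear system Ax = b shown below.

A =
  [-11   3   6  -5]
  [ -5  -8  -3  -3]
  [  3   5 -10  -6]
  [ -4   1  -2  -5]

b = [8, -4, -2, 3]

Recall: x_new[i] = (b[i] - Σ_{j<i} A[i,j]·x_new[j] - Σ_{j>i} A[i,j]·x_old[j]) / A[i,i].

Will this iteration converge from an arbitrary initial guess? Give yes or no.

Split A = D + L + U, D = diag(-11, -8, -10, -5).
GS T = -(D+L)⁻¹U: row 0 first, T[0,2] = -(6)/(-11) = +0.5455; later rows by forward substitution.
  T[0,:] = [+0.0000 +0.2727 +0.5455 -0.4545]
  T[1,:] = [+0.0000 -0.1705 -0.7159 -0.0909]
  T[2,:] = [+0.0000 -0.0034 -0.1943 -0.7818]
  T[3,:] = [+0.0000 -0.2509 -0.5018 +0.6582]
|λ(T)| sorted: 0.9164, 0.6996, 0.0766, 0.0000.
spectral radius ρ = 0.9164; 0.9164 < 1 ⇒ converges.

yes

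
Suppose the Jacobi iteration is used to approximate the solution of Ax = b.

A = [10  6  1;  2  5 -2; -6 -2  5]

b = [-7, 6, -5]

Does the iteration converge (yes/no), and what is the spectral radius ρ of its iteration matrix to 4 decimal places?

A = D + L + U where D = diag(10, 5, 5).
Jacobi: T = -D⁻¹(L+U), T[0,1] = -(6)/(10) = -0.6000; T[0,0] = 0.
  T[0,:] = [+0.0000 -0.6000 -0.1000]
  T[1,:] = [-0.4000 +0.0000 +0.4000]
  T[2,:] = [+1.2000 +0.4000 +0.0000]
|roots of det(T-λI)|: 0.7901, 0.5867, 0.5867.
spectral radius ρ = 0.7901; 0.7901 < 1, so it converges for any x₀.

yes, ρ = 0.7901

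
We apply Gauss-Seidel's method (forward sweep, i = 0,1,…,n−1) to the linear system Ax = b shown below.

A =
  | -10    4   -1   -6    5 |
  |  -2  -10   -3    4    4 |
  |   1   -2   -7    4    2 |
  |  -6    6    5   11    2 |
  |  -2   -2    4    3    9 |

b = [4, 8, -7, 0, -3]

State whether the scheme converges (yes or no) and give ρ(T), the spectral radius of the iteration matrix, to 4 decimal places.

yes, ρ = 0.9031

A = D + L + U where D = diag(-10, -10, -7, 11, 9).
T_GS = -(D+L)⁻¹U: row 0 first, T[0,4] = -(5)/(-10) = +0.5000; later rows by forward substitution.
  T[0,:] = [+0.0000 +0.4000 -0.1000 -0.6000 +0.5000]
  T[1,:] = [+0.0000 -0.0800 -0.2800 +0.5200 +0.3000]
  T[2,:] = [+0.0000 +0.0800 +0.0657 +0.3371 +0.2714]
  T[3,:] = [+0.0000 +0.2255 +0.0683 -0.7642 -0.1961]
  T[4,:] = [+0.0000 -0.0396 -0.1364 +0.0871 +0.1225]
|λ(T)| sorted: 0.9031, 0.2702, 0.2702, 0.0420, 0.0000.
spectral radius ρ = 0.9031; 0.9031 < 1, so it converges for any x₀.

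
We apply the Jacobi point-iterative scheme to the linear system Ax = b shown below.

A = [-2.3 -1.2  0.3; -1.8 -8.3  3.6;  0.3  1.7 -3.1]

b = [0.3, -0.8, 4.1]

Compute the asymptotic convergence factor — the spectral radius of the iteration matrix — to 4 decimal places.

Write A = D+L+U with D = diag(-2.3, -8.3, -3.1).
T_J = -D⁻¹(L+U): T[2,0] = -(0.3)/(-3.1) = +0.0968; T[2,2] = 0.
  T[0,:] = [+0.0000 -0.5217 +0.1304]
  T[1,:] = [-0.2169 +0.0000 +0.4337]
  T[2,:] = [+0.0968 +0.5484 +0.0000]
|λ(T)| sorted: 0.6491, 0.5429, 0.1062.
ρ = 0.6491; 0.6491 < 1: convergent.

0.6491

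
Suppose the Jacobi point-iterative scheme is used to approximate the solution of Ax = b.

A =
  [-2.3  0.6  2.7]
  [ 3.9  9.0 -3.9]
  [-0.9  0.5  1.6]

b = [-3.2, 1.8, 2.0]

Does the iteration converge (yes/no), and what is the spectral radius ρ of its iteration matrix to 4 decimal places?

yes, ρ = 0.8255

Split A = D + L + U, D = diag(-2.3, 9, 1.6).
T_J = -D⁻¹(L+U): T[1,2] = -(-3.9)/(9) = +0.4333; T[1,1] = 0.
  T[0,:] = [+0.0000 +0.2609 +1.1739]
  T[1,:] = [-0.4333 +0.0000 +0.4333]
  T[2,:] = [+0.5625 -0.3125 +0.0000]
|roots of det(T-λI)|: 0.8255, 0.5192, 0.5192.
spectral radius ρ = 0.8255; 0.8255 < 1 ⇒ converges.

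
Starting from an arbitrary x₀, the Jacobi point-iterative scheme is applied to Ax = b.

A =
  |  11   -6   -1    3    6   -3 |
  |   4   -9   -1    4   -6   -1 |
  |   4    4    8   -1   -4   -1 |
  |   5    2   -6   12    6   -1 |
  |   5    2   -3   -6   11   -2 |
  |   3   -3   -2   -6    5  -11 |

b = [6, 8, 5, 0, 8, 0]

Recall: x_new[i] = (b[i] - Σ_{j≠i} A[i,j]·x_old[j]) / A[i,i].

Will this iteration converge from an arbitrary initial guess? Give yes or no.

no

A = D + L + U where D = diag(11, -9, 8, 12, 11, -11).
Jacobi: T = -D⁻¹(L+U), T[5,4] = -(5)/(-11) = +0.4545; T[5,5] = 0.
  T[0,:] = [+0.0000 +0.5455 +0.0909 -0.2727 -0.5455 +0.2727]
  T[1,:] = [+0.4444 +0.0000 -0.1111 +0.4444 -0.6667 -0.1111]
  T[2,:] = [-0.5000 -0.5000 +0.0000 +0.1250 +0.5000 +0.1250]
  T[3,:] = [-0.4167 -0.1667 +0.5000 +0.0000 -0.5000 +0.0833]
  T[4,:] = [-0.4545 -0.1818 +0.2727 +0.5455 +0.0000 +0.1818]
  T[5,:] = [+0.2727 -0.2727 -0.1818 -0.5455 +0.4545 +0.0000]
eigenvalue magnitudes: 1.1651, 0.7542, 0.6364, 0.6364, 0.2501, 0.2419.
spectral radius ρ = 1.1651; 1.1651 > 1, so it fails to converge.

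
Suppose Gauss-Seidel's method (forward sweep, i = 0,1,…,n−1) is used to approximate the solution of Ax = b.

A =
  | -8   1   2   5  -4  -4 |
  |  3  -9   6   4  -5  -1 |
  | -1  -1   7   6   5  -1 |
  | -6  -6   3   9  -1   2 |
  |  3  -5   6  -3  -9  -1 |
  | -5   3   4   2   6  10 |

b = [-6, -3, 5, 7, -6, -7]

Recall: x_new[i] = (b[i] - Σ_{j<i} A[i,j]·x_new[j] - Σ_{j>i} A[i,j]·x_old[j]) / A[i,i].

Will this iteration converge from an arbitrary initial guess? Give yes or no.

no

Diagonal D = diag(-8, -9, 7, 9, -9, 10); L, U strict lower/upper.
GS T = -(D+L)⁻¹U: row 0 first, T[0,4] = -(-4)/(-8) = -0.5000; later rows by forward substitution.
  T[0,:] = [+0.0000 +0.1250 +0.2500 +0.6250 -0.5000 -0.5000]
  T[1,:] = [+0.0000 +0.0417 +0.7500 +0.6528 -0.7222 -0.2778]
  T[2,:] = [+0.0000 +0.0238 +0.1429 -0.6746 -0.8889 +0.0317]
  T[3,:] = [+0.0000 +0.1032 +0.6190 +1.0767 -0.4074 -0.7513]
  T[4,:] = [+0.0000 -0.0000 -0.4444 -0.9630 -0.2222 +0.1481]
  T[5,:] = [+0.0000 +0.0198 -0.0143 +0.7489 +0.5370 -0.1180]
|roots of det(T-λI)|: 1.1412, 0.3339, 0.3339, 0.2982, 0.0116, 0.0000.
spectral radius ρ = 1.1412; 1.1412 > 1: divergent.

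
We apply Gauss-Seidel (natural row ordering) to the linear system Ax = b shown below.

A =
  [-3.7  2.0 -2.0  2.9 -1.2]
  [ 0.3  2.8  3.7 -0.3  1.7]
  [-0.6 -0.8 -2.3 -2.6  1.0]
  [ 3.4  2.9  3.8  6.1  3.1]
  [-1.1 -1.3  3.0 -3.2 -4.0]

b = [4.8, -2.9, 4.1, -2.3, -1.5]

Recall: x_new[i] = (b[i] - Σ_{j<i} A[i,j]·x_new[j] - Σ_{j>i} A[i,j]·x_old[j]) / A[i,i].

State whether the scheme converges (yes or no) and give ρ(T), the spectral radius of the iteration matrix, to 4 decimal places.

Write A = D+L+U with D = diag(-3.7, 2.8, -2.3, 6.1, -4).
GS T = -(D+L)⁻¹U: row 0 first, T[0,1] = -(2)/(-3.7) = +0.5405; later rows by forward substitution.
  T[0,:] = [+0.0000 +0.5405 -0.5405 +0.7838 -0.3243]
  T[1,:] = [+0.0000 -0.0579 -1.2635 +0.0232 -0.5724]
  T[2,:] = [+0.0000 -0.1209 +0.5805 -1.3430 +0.7185]
  T[3,:] = [+0.0000 -0.1985 +0.5404 +0.3887 -0.5029]
  T[4,:] = [+0.0000 -0.0617 +0.5624 -1.5413 +1.2164]
|eigenvalues of T|: 1.5891, 0.7004, 0.4095, 0.2476, 0.0000.
ρ = 1.5891; 1.5891 > 1 ⇒ diverges.

no, ρ = 1.5891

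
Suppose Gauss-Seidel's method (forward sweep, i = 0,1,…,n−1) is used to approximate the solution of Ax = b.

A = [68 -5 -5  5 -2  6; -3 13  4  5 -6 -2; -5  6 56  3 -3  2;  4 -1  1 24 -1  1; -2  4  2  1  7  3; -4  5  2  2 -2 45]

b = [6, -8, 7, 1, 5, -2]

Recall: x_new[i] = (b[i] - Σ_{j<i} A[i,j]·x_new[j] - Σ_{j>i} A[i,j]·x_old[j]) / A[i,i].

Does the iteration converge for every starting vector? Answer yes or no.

Split A = D + L + U, D = diag(68, 13, 56, 24, 7, 45).
GS T = -(D+L)⁻¹U: row 0 first, T[0,2] = -(-5)/(68) = +0.0735; later rows by forward substitution.
  T[0,:] = [+0.0000 +0.0735 +0.0735 -0.0735 +0.0294 -0.0882]
  T[1,:] = [+0.0000 +0.0170 -0.2907 -0.4016 +0.4683 +0.1335]
  T[2,:] = [+0.0000 +0.0047 +0.0377 -0.0171 +0.0060 -0.0579]
  T[3,:] = [+0.0000 -0.0117 -0.0259 -0.0038 +0.0560 -0.0190]
  T[4,:] = [+0.0000 +0.0116 +0.1801 +0.2139 -0.2689 -0.5108]
  T[5,:] = [+0.0000 +0.0055 +0.0463 +0.0485 -0.0641 -0.0420]
moduli |λ_i(T)| = 0.4196, 0.0503, 0.0503, 0.0425, 0.0425, 0.0000.
ρ = 0.4196; 0.4196 < 1: convergent.

yes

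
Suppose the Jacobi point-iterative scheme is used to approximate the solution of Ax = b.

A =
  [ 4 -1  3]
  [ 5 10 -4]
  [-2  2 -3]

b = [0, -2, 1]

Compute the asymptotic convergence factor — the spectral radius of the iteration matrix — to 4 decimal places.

0.9173

Split A = D + L + U, D = diag(4, 10, -3).
Jacobi T = -D⁻¹(L+U): T[2,0] = -(-2)/(-3) = -0.6667; T[2,2] = 0.
  T[0,:] = [+0.0000  +0.2500  -0.7500]
  T[1,:] = [-0.5000  +0.0000  +0.4000]
  T[2,:] = [-0.6667  +0.6667  +0.0000]
|eigenvalues of T|: 0.9173, 0.5613, 0.3561.
ρ = 0.9173; 0.9173 < 1 ⇒ converges.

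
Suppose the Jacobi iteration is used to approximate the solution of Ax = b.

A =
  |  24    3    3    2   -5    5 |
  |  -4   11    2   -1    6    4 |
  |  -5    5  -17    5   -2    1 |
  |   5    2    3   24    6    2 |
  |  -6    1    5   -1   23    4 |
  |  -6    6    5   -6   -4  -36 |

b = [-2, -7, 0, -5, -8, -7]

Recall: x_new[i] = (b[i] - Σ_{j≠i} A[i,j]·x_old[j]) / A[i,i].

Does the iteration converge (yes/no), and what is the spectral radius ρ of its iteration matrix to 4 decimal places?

Write A = D+L+U with D = diag(24, 11, -17, 24, 23, -36).
T_J = -D⁻¹(L+U): T[0,3] = -(2)/(24) = -0.0833; T[0,0] = 0.
  T[0,:] = [+0.0000 -0.1250 -0.1250 -0.0833 +0.2083 -0.2083]
  T[1,:] = [+0.3636 +0.0000 -0.1818 +0.0909 -0.5455 -0.3636]
  T[2,:] = [-0.2941 +0.2941 +0.0000 +0.2941 -0.1176 +0.0588]
  T[3,:] = [-0.2083 -0.0833 -0.1250 +0.0000 -0.2500 -0.0833]
  T[4,:] = [+0.2609 -0.0435 -0.2174 +0.0435 +0.0000 -0.1739]
  T[5,:] = [-0.1667 +0.1667 +0.1389 -0.1667 -0.1111 +0.0000]
|eigenvalues of T|: 0.5136, 0.3582, 0.3582, 0.3051, 0.2231, 0.2231.
spectral radius ρ = 0.5136; 0.5136 < 1: convergent.

yes, ρ = 0.5136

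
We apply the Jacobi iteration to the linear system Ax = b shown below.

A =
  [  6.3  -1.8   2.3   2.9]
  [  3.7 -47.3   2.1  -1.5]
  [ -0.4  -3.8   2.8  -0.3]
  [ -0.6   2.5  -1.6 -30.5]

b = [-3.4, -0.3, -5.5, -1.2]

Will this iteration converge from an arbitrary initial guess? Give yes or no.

Write A = D+L+U with D = diag(6.3, -47.3, 2.8, -30.5).
Jacobi T = -D⁻¹(L+U): T[3,2] = -(-1.6)/(-30.5) = -0.0525; T[3,3] = 0.
  T[0,:] = [+0.0000 +0.2857 -0.3651 -0.4603]
  T[1,:] = [+0.0782 +0.0000 +0.0444 -0.0317]
  T[2,:] = [+0.1429 +1.3571 +0.0000 +0.1071]
  T[3,:] = [-0.0197 +0.0820 -0.0525 +0.0000]
|roots of det(T-λI)|: 0.3625, 0.2956, 0.2956, 0.0395.
spectral radius ρ = 0.3625; 0.3625 < 1 ⇒ converges.

yes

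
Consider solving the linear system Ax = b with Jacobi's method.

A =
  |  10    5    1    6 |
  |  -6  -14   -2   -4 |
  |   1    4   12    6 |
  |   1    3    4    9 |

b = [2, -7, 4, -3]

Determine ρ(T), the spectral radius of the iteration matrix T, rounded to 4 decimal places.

A = D + L + U where D = diag(10, -14, 12, 9).
Jacobi T = -D⁻¹(L+U): T[0,2] = -(1)/(10) = -0.1000; T[0,0] = 0.
  T[0,:] = [+0.0000, -0.5000, -0.1000, -0.6000]
  T[1,:] = [-0.4286, +0.0000, -0.1429, -0.2857]
  T[2,:] = [-0.0833, -0.3333, +0.0000, -0.5000]
  T[3,:] = [-0.1111, -0.3333, -0.4444, +0.0000]
moduli |λ_i(T)| = 0.9435, 0.4922, 0.4187, 0.0327.
ρ = 0.9435; 0.9435 < 1: convergent.

0.9435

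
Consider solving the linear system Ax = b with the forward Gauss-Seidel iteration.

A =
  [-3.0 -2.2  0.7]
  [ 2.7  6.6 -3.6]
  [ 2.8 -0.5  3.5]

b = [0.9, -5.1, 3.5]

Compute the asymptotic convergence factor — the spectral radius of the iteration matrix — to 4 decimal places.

Let D = diag(-3, 6.6, 3.5); L, U the strict triangles.
Gauss-Seidel: T = -(D+L)⁻¹U, row 0 first, T[0,2] = -(0.7)/(-3) = +0.2333; later rows by forward substitution.
  T[0,:] = [+0.0000, -0.7333, +0.2333]
  T[1,:] = [+0.0000, +0.3000, +0.4500]
  T[2,:] = [+0.0000, +0.6295, -0.1224]
|eigenvalues of T|: 0.6614, 0.4838, 0.0000.
ρ(T) = max|λ| = 0.6614; 0.6614 < 1 ⇒ converges.

0.6614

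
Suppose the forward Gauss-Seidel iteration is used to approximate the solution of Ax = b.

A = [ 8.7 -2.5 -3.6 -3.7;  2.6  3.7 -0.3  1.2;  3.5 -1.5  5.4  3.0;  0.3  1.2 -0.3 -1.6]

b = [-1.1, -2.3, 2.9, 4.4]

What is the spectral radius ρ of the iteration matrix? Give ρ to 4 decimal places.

0.6225

Diagonal D = diag(8.7, 3.7, 5.4, -1.6); L, U strict lower/upper.
GS T = -(D+L)⁻¹U: row 0 first, T[0,2] = -(-3.6)/(8.7) = +0.4138; later rows by forward substitution.
  T[0,:] = [+0.0000 +0.2874 +0.4138 +0.4253]
  T[1,:] = [+0.0000 -0.2019 -0.2097 -0.6232]
  T[2,:] = [+0.0000 -0.2423 -0.3264 -1.0043]
  T[3,:] = [+0.0000 -0.0521 -0.0185 -0.1993]
|λ(T)| sorted: 0.6225, 0.0624, 0.0624, 0.0000.
ρ(T) = max|λ| = 0.6225; 0.6225 < 1, so it converges for any x₀.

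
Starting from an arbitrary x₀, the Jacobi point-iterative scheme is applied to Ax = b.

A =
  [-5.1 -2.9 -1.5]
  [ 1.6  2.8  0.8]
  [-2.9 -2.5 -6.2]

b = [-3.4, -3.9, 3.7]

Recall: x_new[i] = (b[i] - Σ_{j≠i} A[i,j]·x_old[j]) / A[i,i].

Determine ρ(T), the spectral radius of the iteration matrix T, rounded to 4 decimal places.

0.8628

Diagonal D = diag(-5.1, 2.8, -6.2); L, U strict lower/upper.
Jacobi: T = -D⁻¹(L+U), T[0,2] = -(-1.5)/(-5.1) = -0.2941; T[0,0] = 0.
  T[0,:] = [+0.0000 -0.5686 -0.2941]
  T[1,:] = [-0.5714 +0.0000 -0.2857]
  T[2,:] = [-0.4677 -0.4032 +0.0000]
|eigenvalues of T|: 0.8628, 0.5709, 0.2919.
ρ(T) = max|λ| = 0.8628; 0.8628 < 1: convergent.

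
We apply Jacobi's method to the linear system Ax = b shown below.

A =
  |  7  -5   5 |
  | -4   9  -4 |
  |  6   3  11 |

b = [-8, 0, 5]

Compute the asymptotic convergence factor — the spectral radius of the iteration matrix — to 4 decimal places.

Diagonal D = diag(7, 9, 11); L, U strict lower/upper.
T_J = -D⁻¹(L+U): T[2,1] = -(3)/(11) = -0.2727; T[2,2] = 0.
  T[0,:] = [+0.0000, +0.7143, -0.7143]
  T[1,:] = [+0.4444, +0.0000, +0.4444]
  T[2,:] = [-0.5455, -0.2727, +0.0000]
moduli |λ_i(T)| = 0.8307, 0.6767, 0.1540.
ρ(T) = max|λ| = 0.8307; 0.8307 < 1 ⇒ converges.

0.8307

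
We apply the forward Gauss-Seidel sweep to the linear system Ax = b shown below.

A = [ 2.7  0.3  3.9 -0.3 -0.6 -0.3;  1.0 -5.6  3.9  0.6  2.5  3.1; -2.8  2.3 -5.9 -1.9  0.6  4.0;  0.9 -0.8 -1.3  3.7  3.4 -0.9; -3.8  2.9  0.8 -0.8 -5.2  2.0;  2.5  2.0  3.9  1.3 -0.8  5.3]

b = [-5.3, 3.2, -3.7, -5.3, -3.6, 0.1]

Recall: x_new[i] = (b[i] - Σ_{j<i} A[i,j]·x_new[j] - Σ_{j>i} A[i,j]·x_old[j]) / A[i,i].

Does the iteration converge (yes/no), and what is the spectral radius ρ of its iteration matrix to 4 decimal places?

Split A = D + L + U, D = diag(2.7, -5.6, -5.9, 3.7, -5.2, 5.3).
GS T = -(D+L)⁻¹U: row 0 first, T[0,4] = -(-0.6)/(2.7) = +0.2222; later rows by forward substitution.
  T[0,:] = [+0.0000  -0.1111  -1.4444  +0.1111  +0.2222  +0.1111]
  T[1,:] = [+0.0000  -0.0198  +0.4385  +0.1270  +0.4861  +0.5734]
  T[2,:] = [+0.0000  +0.0450  +0.8564  -0.3253  +0.1857  +0.8488]
  T[3,:] = [+0.0000  +0.0385  +0.7471  -0.1139  -0.8026  +0.6384]
  T[4,:] = [+0.0000  +0.0711  +1.3169  -0.0429  +0.2608  +0.6556]
  T[5,:] = [+0.0000  +0.0281  -0.0988  +0.1605  -0.1887  -0.9510]
|λ(T)| sorted: 1.1300, 0.9578, 0.4889, 0.4889, 0.0161, 0.0000.
spectral radius ρ = 1.1300; 1.1300 > 1, so it fails to converge.

no, ρ = 1.1300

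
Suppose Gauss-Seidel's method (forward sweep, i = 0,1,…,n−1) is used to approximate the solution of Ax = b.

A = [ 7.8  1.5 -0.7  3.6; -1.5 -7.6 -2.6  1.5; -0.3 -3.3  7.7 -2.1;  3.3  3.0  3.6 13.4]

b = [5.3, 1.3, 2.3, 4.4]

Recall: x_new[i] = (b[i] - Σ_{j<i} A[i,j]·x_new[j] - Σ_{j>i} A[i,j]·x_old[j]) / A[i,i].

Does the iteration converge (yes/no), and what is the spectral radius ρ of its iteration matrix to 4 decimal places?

yes, ρ = 0.3367

A = D + L + U where D = diag(7.8, -7.6, 7.7, 13.4).
T_GS = -(D+L)⁻¹U: row 0 first, T[0,1] = -(1.5)/(7.8) = -0.1923; later rows by forward substitution.
  T[0,:] = [+0.0000, -0.1923, +0.0897, -0.4615]
  T[1,:] = [+0.0000, +0.0380, -0.3598, +0.2885]
  T[2,:] = [+0.0000, +0.0088, -0.1507, +0.3784]
  T[3,:] = [+0.0000, +0.0365, +0.0989, -0.0526]
|roots of det(T-λI)|: 0.3367, 0.1146, 0.1146, 0.0000.
ρ(T) = max|λ| = 0.3367; 0.3367 < 1: convergent.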